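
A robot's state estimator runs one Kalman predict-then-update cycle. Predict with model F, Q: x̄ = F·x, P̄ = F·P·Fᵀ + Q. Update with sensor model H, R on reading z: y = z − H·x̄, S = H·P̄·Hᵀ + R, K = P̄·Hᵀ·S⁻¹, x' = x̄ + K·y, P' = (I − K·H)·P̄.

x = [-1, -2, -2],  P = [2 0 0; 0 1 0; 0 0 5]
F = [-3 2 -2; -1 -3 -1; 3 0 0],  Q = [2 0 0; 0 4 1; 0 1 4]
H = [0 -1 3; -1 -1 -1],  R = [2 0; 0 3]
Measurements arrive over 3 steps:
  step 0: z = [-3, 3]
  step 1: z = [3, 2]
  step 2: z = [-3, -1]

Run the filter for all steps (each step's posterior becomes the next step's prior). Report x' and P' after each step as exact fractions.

step 0: x' = [-43479/7483, 48879/14966, 921/14966], P' = [102740/7483 -68190/7483 -23738/7483; -68190/7483 114895/14966 37295/14966; -23738/7483 37295/14966 15395/14966]
step 1: x' = [76050119/71705527, -166787562/71705527, 12705725/71705527], P' = [1848962286/71705527 -1387827262/71705527 -484297058/71705527; -1387827262/71705527 2309157795/143411054 778839443/143411054; -484297058/71705527 778839443/143411054 294444647/143411054]
step 2: x' = [-5567613405241/1151657261577, 5809750677830/1151657261577, 790261186907/1151657261577], P' = [32312648087380/1151657261577 -24300818346452/1151657261577 -8482745721488/1151657261577; -24300818346452/1151657261577 40164435104801/2303314523154 13589879284337/2303314523154; -8482745721488/1151657261577 13589879284337/2303314523154 5108136980189/2303314523154]

step 0: x̄ = F·x = [3, 9, -3]
step 0: P̄ = F·P·Fᵀ + Q = [44 10 -18; 10 20 -5; -18 -5 22]
step 0: y = z − H·x̄ = [15, 12]
step 0: S = H·P̄·Hᵀ + R = [250 28; 28 63]
step 0: K = P̄·Hᵀ·S⁻¹ = [-216/1069 -3604/7483; -215/2138 -2635/7483; 635/2138 -869/7483]
step 0: x' = x̄ + K·y = [-43479/7483, 48879/14966, 921/14966]
step 0: P' = (I − K·H)·P̄ = [102740/7483 -68190/7483 -23738/7483; -68190/7483 114895/14966 37295/14966; -23738/7483 37295/14966 15395/14966]
step 1: x̄ = F·x = [25485/1069, -30300/7483, -130437/7483]
step 1: P̄ = F·P·Fᵀ + Q = [226350/1069 -77500/1069 -170196/1069; -77500/1069 312666/7483 384187/7483; -170196/1069 384187/7483 954592/7483]
step 1: y = z − H·x̄ = [54780/1069, 32624/7483]
step 1: S = H·P̄·Hᵀ + R = [944834/1069 -41124/1069; -41124/1069 174787/7483]
step 1: K = P̄·Hᵀ·S⁻¹ = [-32531956/71705527 7720678/71705527; 13680267/143411054 -52057119/71705527; 52247249/143411054 -17448329/71705527]
step 1: x' = x̄ + K·y = [76050119/71705527, -166787562/71705527, 12705725/71705527]
step 1: P' = (I − K·H)·P̄ = [1848962286/71705527 -1387827262/71705527 -484297058/71705527; -1387827262/71705527 2309157795/143411054 778839443/143411054; -484297058/71705527 778839443/143411054 294444647/143411054]
step 2: x̄ = F·x = [-587136931/71705527, 411606842/71705527, 228150357/71705527]
step 2: P̄ = F·P·Fᵀ + Q = [29718281188/71705527 -11664739118/71705527 -22061841798/71705527; -11664739118/71705527 5715177436/71705527 8468155201/71705527; -22061841798/71705527 8468155201/71705527 16927482682/71705527]
step 2: y = z − H·x̄ = [-487960810/71705527, -19085259/71705527]
step 2: S = H·P̄·Hᵀ + R = [107397001422/71705527 -7482794736/71705527; -7482794736/71705527 2059206457/71705527]
step 2: K = P̄·Hᵀ·S⁻¹ = [-573709409006/1151657261577 52323997840/383885753859; 302601374105/2303314523154 -286259872013/383885753859; 867265828115/2303314523154 -96251378975/383885753859]
step 2: x' = x̄ + K·y = [-5567613405241/1151657261577, 5809750677830/1151657261577, 790261186907/1151657261577]
step 2: P' = (I − K·H)·P̄ = [32312648087380/1151657261577 -24300818346452/1151657261577 -8482745721488/1151657261577; -24300818346452/1151657261577 40164435104801/2303314523154 13589879284337/2303314523154; -8482745721488/1151657261577 13589879284337/2303314523154 5108136980189/2303314523154]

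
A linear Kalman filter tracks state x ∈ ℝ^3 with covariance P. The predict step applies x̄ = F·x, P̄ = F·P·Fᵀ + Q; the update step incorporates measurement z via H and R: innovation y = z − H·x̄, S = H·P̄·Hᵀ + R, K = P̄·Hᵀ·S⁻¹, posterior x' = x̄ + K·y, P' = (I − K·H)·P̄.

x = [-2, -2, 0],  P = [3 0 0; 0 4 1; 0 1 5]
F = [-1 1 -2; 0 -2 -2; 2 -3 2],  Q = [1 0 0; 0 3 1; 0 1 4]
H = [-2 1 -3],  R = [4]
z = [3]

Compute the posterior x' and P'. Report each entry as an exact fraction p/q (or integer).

x̄ = F·x = [0, 4, 2]
P̄ = F·P·Fᵀ + Q = [24 14 -30; 14 47 7; -30 7 60]
y = z − H·x̄ = [5]
S = H·P̄·Hᵀ + R = [229]
K = P̄·Hᵀ·S⁻¹ = [56/229; -2/229; -113/229]
x' = x̄ + K·y = [280/229, 906/229, -107/229]
P' = (I − K·H)·P̄ = [2360/229 3318/229 -542/229; 3318/229 10759/229 1377/229; -542/229 1377/229 971/229]

x' = [280/229, 906/229, -107/229]
P' = [2360/229 3318/229 -542/229; 3318/229 10759/229 1377/229; -542/229 1377/229 971/229]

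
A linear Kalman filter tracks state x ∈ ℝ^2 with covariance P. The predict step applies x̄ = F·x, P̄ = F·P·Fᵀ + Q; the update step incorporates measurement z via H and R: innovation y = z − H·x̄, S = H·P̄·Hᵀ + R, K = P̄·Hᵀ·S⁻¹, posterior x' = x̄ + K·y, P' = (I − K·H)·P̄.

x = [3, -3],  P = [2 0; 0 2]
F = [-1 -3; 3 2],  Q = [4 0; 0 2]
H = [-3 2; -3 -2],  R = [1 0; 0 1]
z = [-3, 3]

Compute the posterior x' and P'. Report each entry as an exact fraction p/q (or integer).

x' = [222/5641, -8029/5641]
P' = [312/5641 -2/5641; -2/5641 6292/50769]

x̄ = F·x = [6, 3]
P̄ = F·P·Fᵀ + Q = [24 -18; -18 28]
y = z − H·x̄ = [9, 27]
S = H·P̄·Hᵀ + R = [545 104; 104 113]
K = P̄·Hᵀ·S⁻¹ = [-940/5641 -932/5641; 12638/50769 -12530/50769]
x' = x̄ + K·y = [222/5641, -8029/5641]
P' = (I − K·H)·P̄ = [312/5641 -2/5641; -2/5641 6292/50769]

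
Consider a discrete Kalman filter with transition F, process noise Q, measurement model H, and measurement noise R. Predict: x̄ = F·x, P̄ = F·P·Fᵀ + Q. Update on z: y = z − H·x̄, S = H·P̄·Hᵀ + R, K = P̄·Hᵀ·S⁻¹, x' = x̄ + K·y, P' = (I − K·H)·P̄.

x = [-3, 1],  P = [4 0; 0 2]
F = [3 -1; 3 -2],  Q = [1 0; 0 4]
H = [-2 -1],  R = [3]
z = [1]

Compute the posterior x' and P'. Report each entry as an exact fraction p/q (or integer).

x' = [-130/367, -197/367]
P' = [389/367 -424/367; -424/367 1232/367]

x̄ = F·x = [-10, -11]
P̄ = F·P·Fᵀ + Q = [39 40; 40 48]
y = z − H·x̄ = [-30]
S = H·P̄·Hᵀ + R = [367]
K = P̄·Hᵀ·S⁻¹ = [-118/367; -128/367]
x' = x̄ + K·y = [-130/367, -197/367]
P' = (I − K·H)·P̄ = [389/367 -424/367; -424/367 1232/367]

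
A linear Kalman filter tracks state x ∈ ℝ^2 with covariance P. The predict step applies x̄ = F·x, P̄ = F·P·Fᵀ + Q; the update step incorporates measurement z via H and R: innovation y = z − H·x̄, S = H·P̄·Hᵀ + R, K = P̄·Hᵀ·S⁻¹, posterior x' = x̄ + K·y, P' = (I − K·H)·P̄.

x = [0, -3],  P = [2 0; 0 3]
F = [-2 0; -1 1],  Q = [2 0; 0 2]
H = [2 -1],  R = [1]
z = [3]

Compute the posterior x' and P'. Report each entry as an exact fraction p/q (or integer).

x' = [0, -3]
P' = [2 7/2; 7/2 223/32]

x̄ = F·x = [0, -3]
P̄ = F·P·Fᵀ + Q = [10 4; 4 7]
y = z − H·x̄ = [0]
S = H·P̄·Hᵀ + R = [32]
K = P̄·Hᵀ·S⁻¹ = [1/2; 1/32]
x' = x̄ + K·y = [0, -3]
P' = (I − K·H)·P̄ = [2 7/2; 7/2 223/32]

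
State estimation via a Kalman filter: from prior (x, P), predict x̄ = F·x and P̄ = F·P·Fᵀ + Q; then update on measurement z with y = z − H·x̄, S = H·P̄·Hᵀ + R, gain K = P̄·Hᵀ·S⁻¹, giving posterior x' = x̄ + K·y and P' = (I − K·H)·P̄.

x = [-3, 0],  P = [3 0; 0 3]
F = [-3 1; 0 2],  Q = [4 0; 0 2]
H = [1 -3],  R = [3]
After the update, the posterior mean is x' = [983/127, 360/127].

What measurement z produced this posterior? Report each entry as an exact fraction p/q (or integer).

z = [-1]

x̄ = F·x = [9, 0]
P̄ = F·P·Fᵀ + Q = [34 6; 6 14]
S = H·P̄·Hᵀ + R = [127]
K = P̄·Hᵀ·S⁻¹ = [16/127; -36/127]
x' − x̄ = [-160/127, 360/127] = K·y
y = (KᵀK)⁻¹·Kᵀ·(x' − x̄) = [-10]
z = y + H·x̄ = [-10] + [9] = [-1]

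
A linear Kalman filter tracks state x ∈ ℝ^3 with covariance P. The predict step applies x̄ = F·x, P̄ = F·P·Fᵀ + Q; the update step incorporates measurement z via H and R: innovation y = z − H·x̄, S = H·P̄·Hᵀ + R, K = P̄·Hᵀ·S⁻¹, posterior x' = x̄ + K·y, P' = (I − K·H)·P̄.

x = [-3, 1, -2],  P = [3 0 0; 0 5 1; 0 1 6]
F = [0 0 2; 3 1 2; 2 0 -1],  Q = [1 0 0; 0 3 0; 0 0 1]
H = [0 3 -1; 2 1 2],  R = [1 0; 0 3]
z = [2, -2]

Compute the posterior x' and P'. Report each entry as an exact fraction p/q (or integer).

x̄ = F·x = [-4, -12, -4]
P̄ = F·P·Fᵀ + Q = [25 26 -12; 26 63 5; -12 5 19]
y = z − H·x̄ = [34, 26]
S = H·P̄·Hᵀ + R = [557 356; 356 270]
K = P̄·Hᵀ·S⁻¹ = [2894/11827 -1538/11827; 2590/11827 4121/23654; -3922/11827 12007/23654]
x' = x̄ + K·y = [11100/11827, -291/11827, -24565/11827]
P' = (I − K·H)·P̄ = [115191/11827 -32744/11827 -101126/11827; -32744/11827 21957/23654 60691/23654; -101126/11827 60691/23654 189917/23654]

x' = [11100/11827, -291/11827, -24565/11827]
P' = [115191/11827 -32744/11827 -101126/11827; -32744/11827 21957/23654 60691/23654; -101126/11827 60691/23654 189917/23654]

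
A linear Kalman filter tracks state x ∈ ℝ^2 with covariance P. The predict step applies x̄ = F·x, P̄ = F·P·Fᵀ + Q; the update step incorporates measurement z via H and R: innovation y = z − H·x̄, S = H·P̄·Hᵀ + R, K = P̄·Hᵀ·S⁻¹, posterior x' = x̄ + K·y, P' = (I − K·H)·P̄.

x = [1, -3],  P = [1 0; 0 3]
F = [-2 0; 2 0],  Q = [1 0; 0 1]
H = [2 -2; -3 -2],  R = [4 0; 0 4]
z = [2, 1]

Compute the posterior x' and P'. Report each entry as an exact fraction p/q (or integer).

x' = [23/159, -88/159]
P' = [46/159 -17/159; -17/159 137/318]

x̄ = F·x = [-2, 2]
P̄ = F·P·Fᵀ + Q = [5 -4; -4 5]
y = z − H·x̄ = [10, -1]
S = H·P̄·Hᵀ + R = [76 -18; -18 21]
K = P̄·Hᵀ·S⁻¹ = [21/106 -26/159; -57/212 -43/318]
x' = x̄ + K·y = [23/159, -88/159]
P' = (I − K·H)·P̄ = [46/159 -17/159; -17/159 137/318]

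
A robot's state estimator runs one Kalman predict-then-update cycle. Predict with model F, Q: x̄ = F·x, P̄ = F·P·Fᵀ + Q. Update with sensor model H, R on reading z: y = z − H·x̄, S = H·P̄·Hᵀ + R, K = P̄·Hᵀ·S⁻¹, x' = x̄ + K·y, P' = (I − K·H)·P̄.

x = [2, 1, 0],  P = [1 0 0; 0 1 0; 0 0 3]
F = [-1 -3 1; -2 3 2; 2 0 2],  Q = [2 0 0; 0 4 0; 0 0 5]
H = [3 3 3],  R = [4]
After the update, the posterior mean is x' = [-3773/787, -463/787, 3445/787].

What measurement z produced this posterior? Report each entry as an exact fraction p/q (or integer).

x̄ = F·x = [-5, -1, 4]
P̄ = F·P·Fᵀ + Q = [15 -1 4; -1 29 8; 4 8 21]
S = H·P̄·Hᵀ + R = [787]
K = P̄·Hᵀ·S⁻¹ = [54/787; 108/787; 99/787]
x' − x̄ = [162/787, 324/787, 297/787] = K·y
y = (KᵀK)⁻¹·Kᵀ·(x' − x̄) = [3]
z = y + H·x̄ = [3] + [-6] = [-3]

z = [-3]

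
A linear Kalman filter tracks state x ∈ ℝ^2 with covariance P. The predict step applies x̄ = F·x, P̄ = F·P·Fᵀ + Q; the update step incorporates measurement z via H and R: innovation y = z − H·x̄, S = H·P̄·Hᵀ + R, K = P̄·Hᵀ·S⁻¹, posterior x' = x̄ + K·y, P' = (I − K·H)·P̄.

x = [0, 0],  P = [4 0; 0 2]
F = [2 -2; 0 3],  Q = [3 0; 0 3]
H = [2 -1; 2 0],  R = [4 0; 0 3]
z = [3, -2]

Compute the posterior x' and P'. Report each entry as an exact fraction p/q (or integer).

x' = [-510/889, -413/127]
P' = [531/889 114/127; 114/127 576/127]

x̄ = F·x = [0, 0]
P̄ = F·P·Fᵀ + Q = [27 -12; -12 21]
y = z − H·x̄ = [3, -2]
S = H·P̄·Hᵀ + R = [181 132; 132 111]
K = P̄·Hᵀ·S⁻¹ = [66/889 354/889; -87/127 76/127]
x' = x̄ + K·y = [-510/889, -413/127]
P' = (I − K·H)·P̄ = [531/889 114/127; 114/127 576/127]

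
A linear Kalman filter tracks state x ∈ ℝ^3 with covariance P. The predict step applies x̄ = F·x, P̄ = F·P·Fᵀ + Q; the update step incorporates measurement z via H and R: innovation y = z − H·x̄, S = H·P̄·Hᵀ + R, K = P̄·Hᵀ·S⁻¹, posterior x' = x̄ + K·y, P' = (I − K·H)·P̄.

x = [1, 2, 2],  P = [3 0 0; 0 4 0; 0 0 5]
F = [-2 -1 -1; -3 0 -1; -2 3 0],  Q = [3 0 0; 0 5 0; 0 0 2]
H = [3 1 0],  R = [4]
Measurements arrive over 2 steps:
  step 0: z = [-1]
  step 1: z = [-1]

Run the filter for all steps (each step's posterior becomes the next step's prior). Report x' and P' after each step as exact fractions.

step 0: x' = [-56/79, 357/395, 1976/395], P' = [91/79 -197/79 -342/79; -197/79 3379/395 5202/395; -342/79 5202/395 19426/395]
step 1: x' = [-29019/85210, -4213/85210, 27029/42605], P' = [446533/340840 -970979/340840 -260052/42605; -970979/340840 3164117/340840 741336/42605; -260052/42605 741336/42605 2928999/42605]

step 0: x̄ = F·x = [-6, -5, 4]
step 0: P̄ = F·P·Fᵀ + Q = [24 23 0; 23 37 18; 0 18 50]
step 0: y = z − H·x̄ = [22]
step 0: S = H·P̄·Hᵀ + R = [395]
step 0: K = P̄·Hᵀ·S⁻¹ = [19/79; 106/395; 18/395]
step 0: x' = x̄ + K·y = [-56/79, 357/395, 1976/395]
step 0: P' = (I − K·H)·P̄ = [91/79 -197/79 -342/79; -197/79 3379/395 5202/395; -342/79 5202/395 19426/395]
step 1: x̄ = F·x = [-1773/395, -1136/395, 1631/395]
step 1: P̄ = F·P·Fᵀ + Q = [25434/395 15853/395 -23403/395; 15853/395 15236/395 -7431/395; -23403/395 -7431/395 44841/395]
step 1: y = z − H·x̄ = [1212/79]
step 1: S = H·P̄·Hᵀ + R = [68168/79]
step 1: K = P̄·Hᵀ·S⁻¹ = [18431/68168; 12559/68168; -1941/8521]
step 1: x' = x̄ + K·y = [-29019/85210, -4213/85210, 27029/42605]
step 1: P' = (I − K·H)·P̄ = [446533/340840 -970979/340840 -260052/42605; -970979/340840 3164117/340840 741336/42605; -260052/42605 741336/42605 2928999/42605]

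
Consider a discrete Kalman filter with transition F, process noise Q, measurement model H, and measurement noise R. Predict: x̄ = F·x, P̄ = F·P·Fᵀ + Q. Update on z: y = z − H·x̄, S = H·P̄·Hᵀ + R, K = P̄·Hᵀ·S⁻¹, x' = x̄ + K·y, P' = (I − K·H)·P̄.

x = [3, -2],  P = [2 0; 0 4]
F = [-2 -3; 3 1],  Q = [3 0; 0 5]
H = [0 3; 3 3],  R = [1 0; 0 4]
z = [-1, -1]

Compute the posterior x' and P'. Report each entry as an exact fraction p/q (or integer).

x' = [438/5213, -1597/5213]
P' = [31373/57343 -6333/57343; -6333/57343 6345/57343]

x̄ = F·x = [0, 7]
P̄ = F·P·Fᵀ + Q = [47 -24; -24 27]
y = z − H·x̄ = [-22, -22]
S = H·P̄·Hᵀ + R = [244 27; 27 238]
K = P̄·Hᵀ·S⁻¹ = [-18999/57343 18780/57343; 19035/57343 9/57343]
x' = x̄ + K·y = [438/5213, -1597/5213]
P' = (I − K·H)·P̄ = [31373/57343 -6333/57343; -6333/57343 6345/57343]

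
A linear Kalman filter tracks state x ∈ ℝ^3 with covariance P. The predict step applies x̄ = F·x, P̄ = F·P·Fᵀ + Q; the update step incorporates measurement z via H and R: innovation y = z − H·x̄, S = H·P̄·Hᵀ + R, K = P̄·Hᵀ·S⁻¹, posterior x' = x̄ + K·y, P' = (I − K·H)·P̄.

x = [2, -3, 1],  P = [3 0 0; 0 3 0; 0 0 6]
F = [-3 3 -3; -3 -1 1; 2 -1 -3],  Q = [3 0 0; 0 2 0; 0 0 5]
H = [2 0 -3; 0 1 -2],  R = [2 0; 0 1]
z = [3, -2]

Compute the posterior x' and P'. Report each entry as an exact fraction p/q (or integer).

x̄ = F·x = [-18, -2, 4]
P̄ = F·P·Fᵀ + Q = [111 0 27; 0 38 -33; 27 -33 74]
y = z − H·x̄ = [51, 8]
S = H·P̄·Hᵀ + R = [788 435; 435 467]
K = P̄·Hᵀ·S⁻¹ = [921/1843 -1071/1843; 993/178771 38887/178771; 279/178771 -69548/178771]
x' = x̄ + K·y = [5229/1843, 4197/178771, 172929/178771]
P' = (I − K·H)·P̄ = [174/19 20205/1843 10638/1843; 20205/1843 2650743/178771 1305928/178771; 10638/1843 1305928/178771 687738/178771]

x' = [5229/1843, 4197/178771, 172929/178771]
P' = [174/19 20205/1843 10638/1843; 20205/1843 2650743/178771 1305928/178771; 10638/1843 1305928/178771 687738/178771]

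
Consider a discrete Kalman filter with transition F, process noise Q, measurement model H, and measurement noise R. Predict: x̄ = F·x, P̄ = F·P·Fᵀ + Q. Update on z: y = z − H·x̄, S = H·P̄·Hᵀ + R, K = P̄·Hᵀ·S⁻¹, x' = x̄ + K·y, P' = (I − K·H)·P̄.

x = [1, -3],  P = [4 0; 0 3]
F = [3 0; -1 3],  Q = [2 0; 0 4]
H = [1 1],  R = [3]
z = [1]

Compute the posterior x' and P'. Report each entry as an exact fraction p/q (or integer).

x̄ = F·x = [3, -10]
P̄ = F·P·Fᵀ + Q = [38 -12; -12 35]
y = z − H·x̄ = [8]
S = H·P̄·Hᵀ + R = [52]
K = P̄·Hᵀ·S⁻¹ = [1/2; 23/52]
x' = x̄ + K·y = [7, -84/13]
P' = (I − K·H)·P̄ = [25 -47/2; -47/2 1291/52]

x' = [7, -84/13]
P' = [25 -47/2; -47/2 1291/52]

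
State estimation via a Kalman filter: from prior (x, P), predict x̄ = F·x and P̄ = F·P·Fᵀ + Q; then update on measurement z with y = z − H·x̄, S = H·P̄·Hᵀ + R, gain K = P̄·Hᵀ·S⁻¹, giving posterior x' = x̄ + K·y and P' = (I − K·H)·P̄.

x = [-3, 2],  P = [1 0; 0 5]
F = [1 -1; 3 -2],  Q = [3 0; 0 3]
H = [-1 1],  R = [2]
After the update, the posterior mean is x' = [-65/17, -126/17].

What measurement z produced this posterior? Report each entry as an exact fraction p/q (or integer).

x̄ = F·x = [-5, -13]
P̄ = F·P·Fᵀ + Q = [9 13; 13 32]
S = H·P̄·Hᵀ + R = [17]
K = P̄·Hᵀ·S⁻¹ = [4/17; 19/17]
x' − x̄ = [20/17, 95/17] = K·y
y = (KᵀK)⁻¹·Kᵀ·(x' − x̄) = [5]
z = y + H·x̄ = [5] + [-8] = [-3]

z = [-3]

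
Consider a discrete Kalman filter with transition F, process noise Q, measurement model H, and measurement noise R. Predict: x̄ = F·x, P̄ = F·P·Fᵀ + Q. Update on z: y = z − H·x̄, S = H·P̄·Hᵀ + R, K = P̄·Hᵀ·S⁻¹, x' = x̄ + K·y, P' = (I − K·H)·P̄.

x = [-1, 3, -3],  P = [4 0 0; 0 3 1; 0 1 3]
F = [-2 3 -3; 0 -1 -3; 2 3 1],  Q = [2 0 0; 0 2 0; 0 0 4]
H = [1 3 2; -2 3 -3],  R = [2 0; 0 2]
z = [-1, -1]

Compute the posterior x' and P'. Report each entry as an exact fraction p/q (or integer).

x' = [890433/117479, 25913/117479, -18168/4051]
P' = [3786970/117479 262366/117479 -77904/4051; 262366/117479 31664/117479 -5292/4051; -77904/4051 -5292/4051 47120/4051]

x̄ = F·x = [20, 6, 4]
P̄ = F·P·Fᵀ + Q = [54 12 -4; 12 38 -28; -4 -28 56]
y = z − H·x̄ = [-47, 33]
S = H·P̄·Hᵀ + R = [342 -26; -26 1376]
K = P̄·Hᵀ·S⁻¹ = [27818/117479 -4597/117479; 25211/117479 15332/117479; 230/4051 -714/4051]
x' = x̄ + K·y = [890433/117479, 25913/117479, -18168/4051]
P' = (I − K·H)·P̄ = [3786970/117479 262366/117479 -77904/4051; 262366/117479 31664/117479 -5292/4051; -77904/4051 -5292/4051 47120/4051]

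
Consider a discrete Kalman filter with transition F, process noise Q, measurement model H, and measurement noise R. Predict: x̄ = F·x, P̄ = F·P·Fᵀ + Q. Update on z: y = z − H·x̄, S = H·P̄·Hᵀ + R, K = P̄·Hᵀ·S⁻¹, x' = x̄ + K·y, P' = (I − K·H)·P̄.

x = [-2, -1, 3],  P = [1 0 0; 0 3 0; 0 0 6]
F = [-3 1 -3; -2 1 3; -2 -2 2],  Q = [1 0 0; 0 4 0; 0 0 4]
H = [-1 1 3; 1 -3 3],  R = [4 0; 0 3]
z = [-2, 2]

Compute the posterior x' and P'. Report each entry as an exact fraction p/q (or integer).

x' = [168928/25067, 181472/75201, 63886/75201]
P' = [416805/25067 201893/25067 65344/25067; 201893/25067 977575/225603 326498/225603; 65344/25067 326498/225603 152590/225603]

x̄ = F·x = [-4, 12, 12]
P̄ = F·P·Fᵀ + Q = [67 -45 -36; -45 65 34; -36 34 44]
y = z − H·x̄ = [-54, 6]
S = H·P̄·Hᵀ + R = [1042 -250; -250 493]
K = P̄·Hᵀ·S⁻¹ = [-4720/25067 2386/25067; 35008/225603 -45398/225603; 49043/225603 22124/225603]
x' = x̄ + K·y = [168928/25067, 181472/75201, 63886/75201]
P' = (I − K·H)·P̄ = [416805/25067 201893/25067 65344/25067; 201893/25067 977575/225603 326498/225603; 65344/25067 326498/225603 152590/225603]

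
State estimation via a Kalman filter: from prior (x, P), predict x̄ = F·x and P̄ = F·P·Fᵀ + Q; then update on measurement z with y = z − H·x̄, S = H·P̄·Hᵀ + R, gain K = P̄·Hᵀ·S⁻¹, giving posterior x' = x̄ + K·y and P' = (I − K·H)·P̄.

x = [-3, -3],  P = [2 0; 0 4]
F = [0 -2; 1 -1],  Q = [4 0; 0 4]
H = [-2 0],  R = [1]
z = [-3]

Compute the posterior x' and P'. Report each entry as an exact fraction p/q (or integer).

x' = [14/9, -16/9]
P' = [20/81 8/81; 8/81 554/81]

x̄ = F·x = [6, 0]
P̄ = F·P·Fᵀ + Q = [20 8; 8 10]
y = z − H·x̄ = [9]
S = H·P̄·Hᵀ + R = [81]
K = P̄·Hᵀ·S⁻¹ = [-40/81; -16/81]
x' = x̄ + K·y = [14/9, -16/9]
P' = (I − K·H)·P̄ = [20/81 8/81; 8/81 554/81]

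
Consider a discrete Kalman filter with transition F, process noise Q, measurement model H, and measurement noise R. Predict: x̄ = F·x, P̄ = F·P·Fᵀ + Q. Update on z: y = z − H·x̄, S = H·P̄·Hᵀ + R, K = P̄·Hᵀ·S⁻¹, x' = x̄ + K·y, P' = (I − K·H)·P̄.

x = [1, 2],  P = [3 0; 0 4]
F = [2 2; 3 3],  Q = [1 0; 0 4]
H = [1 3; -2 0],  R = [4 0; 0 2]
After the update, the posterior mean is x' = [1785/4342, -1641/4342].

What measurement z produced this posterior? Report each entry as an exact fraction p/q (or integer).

x̄ = F·x = [6, 9]
P̄ = F·P·Fᵀ + Q = [29 42; 42 67]
S = H·P̄·Hᵀ + R = [888 -310; -310 118]
K = P̄·Hᵀ·S⁻¹ = [155/4342 -1727/4342; 1317/4342 369/4342]
x' − x̄ = [-24267/4342, -40719/4342] = K·y
y = (KᵀK)⁻¹·Kᵀ·(x' − x̄) = [-34, 11]
z = y + H·x̄ = [-34, 11] + [33, -12] = [-1, -1]

z = [-1, -1]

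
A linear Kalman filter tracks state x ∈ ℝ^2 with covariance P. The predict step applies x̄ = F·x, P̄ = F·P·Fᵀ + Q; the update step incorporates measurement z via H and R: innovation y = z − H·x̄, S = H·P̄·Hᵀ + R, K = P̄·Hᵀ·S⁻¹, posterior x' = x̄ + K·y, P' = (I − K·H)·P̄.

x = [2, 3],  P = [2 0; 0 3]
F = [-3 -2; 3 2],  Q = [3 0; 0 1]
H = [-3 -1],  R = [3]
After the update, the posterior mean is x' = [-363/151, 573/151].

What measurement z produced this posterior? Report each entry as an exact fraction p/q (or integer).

z = [3]

x̄ = F·x = [-12, 12]
P̄ = F·P·Fᵀ + Q = [33 -30; -30 31]
S = H·P̄·Hᵀ + R = [151]
K = P̄·Hᵀ·S⁻¹ = [-69/151; 59/151]
x' − x̄ = [1449/151, -1239/151] = K·y
y = (KᵀK)⁻¹·Kᵀ·(x' − x̄) = [-21]
z = y + H·x̄ = [-21] + [24] = [3]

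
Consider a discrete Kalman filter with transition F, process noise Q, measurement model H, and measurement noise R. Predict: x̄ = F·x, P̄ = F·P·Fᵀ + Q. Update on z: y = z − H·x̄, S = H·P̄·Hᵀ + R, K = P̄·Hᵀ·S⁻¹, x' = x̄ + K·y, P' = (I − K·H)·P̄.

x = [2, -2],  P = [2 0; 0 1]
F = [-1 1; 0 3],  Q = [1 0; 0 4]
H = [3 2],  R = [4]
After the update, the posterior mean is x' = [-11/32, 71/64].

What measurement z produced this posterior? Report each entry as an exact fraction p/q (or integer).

x̄ = F·x = [-4, -6]
P̄ = F·P·Fᵀ + Q = [4 3; 3 13]
S = H·P̄·Hᵀ + R = [128]
K = P̄·Hᵀ·S⁻¹ = [9/64; 35/128]
x' − x̄ = [117/32, 455/64] = K·y
y = (KᵀK)⁻¹·Kᵀ·(x' − x̄) = [26]
z = y + H·x̄ = [26] + [-24] = [2]

z = [2]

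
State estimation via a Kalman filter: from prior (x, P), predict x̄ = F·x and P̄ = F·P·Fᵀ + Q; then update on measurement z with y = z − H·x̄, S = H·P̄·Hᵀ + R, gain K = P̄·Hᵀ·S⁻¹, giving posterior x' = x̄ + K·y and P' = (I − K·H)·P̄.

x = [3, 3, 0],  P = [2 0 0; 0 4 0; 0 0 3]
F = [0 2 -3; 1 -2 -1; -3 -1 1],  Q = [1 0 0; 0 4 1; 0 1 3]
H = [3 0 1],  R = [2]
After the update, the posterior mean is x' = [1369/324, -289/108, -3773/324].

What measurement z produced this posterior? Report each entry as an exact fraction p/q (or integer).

z = [1]

x̄ = F·x = [6, -3, -12]
P̄ = F·P·Fᵀ + Q = [44 -7 -17; -7 25 0; -17 0 28]
S = H·P̄·Hᵀ + R = [324]
K = P̄·Hᵀ·S⁻¹ = [115/324; -7/108; -23/324]
x' − x̄ = [-575/324, 35/108, 115/324] = K·y
y = (KᵀK)⁻¹·Kᵀ·(x' − x̄) = [-5]
z = y + H·x̄ = [-5] + [6] = [1]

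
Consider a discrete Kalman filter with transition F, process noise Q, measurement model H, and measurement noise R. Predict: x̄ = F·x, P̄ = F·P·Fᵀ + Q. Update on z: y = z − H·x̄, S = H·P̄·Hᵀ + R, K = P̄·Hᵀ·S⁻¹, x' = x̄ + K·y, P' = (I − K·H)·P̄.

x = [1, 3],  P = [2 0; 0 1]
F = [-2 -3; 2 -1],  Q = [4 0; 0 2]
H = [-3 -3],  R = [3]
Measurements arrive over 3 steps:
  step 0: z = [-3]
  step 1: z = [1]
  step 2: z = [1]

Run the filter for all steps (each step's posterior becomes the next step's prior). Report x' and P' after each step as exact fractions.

step 0: x̄ = F·x = [-11, -1]
step 0: P̄ = F·P·Fᵀ + Q = [21 -5; -5 11]
step 0: y = z − H·x̄ = [-39]
step 0: S = H·P̄·Hᵀ + R = [201]
step 0: K = P̄·Hᵀ·S⁻¹ = [-16/67; -6/67]
step 0: x' = x̄ + K·y = [-113/67, 167/67]
step 0: P' = (I − K·H)·P̄ = [639/67 -623/67; -623/67 629/67]
step 1: x̄ = F·x = [-275/67, -393/67]
step 1: P̄ = F·P·Fᵀ + Q = [1009/67 1823/67; 1823/67 5811/67]
step 1: y = z − H·x̄ = [-1937/67]
step 1: S = H·P̄·Hᵀ + R = [94395/67]
step 1: K = P̄·Hᵀ·S⁻¹ = [-2832/31465; -7634/31465]
step 1: x' = x̄ + K·y = [-47273/31465, 36139/31465]
step 1: P' = (I − K·H)·P̄ = [114739/31465 -111907/31465; -111907/31465 119541/31465]
step 2: x̄ = F·x = [-13871/31465, -26137/6293]
step 2: P̄ = F·P·Fᵀ + Q = [317801/31465 69459/6293; 69459/6293 217811/6293]
step 2: y = z − H·x̄ = [-402203/31465]
step 2: S = H·P̄·Hᵀ + R = [19007409/31465]
step 2: K = P̄·Hᵀ·S⁻¹ = [-665096/6335803; -1436350/6335803]
step 2: x' = x̄ + K·y = [5708555/6335803, -7954557/6335803]
step 2: P' = (I − K·H)·P̄ = [21816827/6335803 -21151731/6335803; -21151731/6335803 22588081/6335803]

step 0: x' = [-113/67, 167/67], P' = [639/67 -623/67; -623/67 629/67]
step 1: x' = [-47273/31465, 36139/31465], P' = [114739/31465 -111907/31465; -111907/31465 119541/31465]
step 2: x' = [5708555/6335803, -7954557/6335803], P' = [21816827/6335803 -21151731/6335803; -21151731/6335803 22588081/6335803]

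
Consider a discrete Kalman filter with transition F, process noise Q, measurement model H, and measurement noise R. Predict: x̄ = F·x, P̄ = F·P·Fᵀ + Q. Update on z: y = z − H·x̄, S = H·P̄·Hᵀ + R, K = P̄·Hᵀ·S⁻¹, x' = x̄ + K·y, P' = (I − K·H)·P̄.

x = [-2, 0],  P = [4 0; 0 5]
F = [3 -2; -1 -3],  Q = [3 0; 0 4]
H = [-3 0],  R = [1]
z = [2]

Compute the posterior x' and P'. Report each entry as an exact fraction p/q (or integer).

x̄ = F·x = [-6, 2]
P̄ = F·P·Fᵀ + Q = [59 18; 18 53]
y = z − H·x̄ = [-16]
S = H·P̄·Hᵀ + R = [532]
K = P̄·Hᵀ·S⁻¹ = [-177/532; -27/266]
x' = x̄ + K·y = [-90/133, 482/133]
P' = (I − K·H)·P̄ = [59/532 9/266; 9/266 6320/133]

x' = [-90/133, 482/133]
P' = [59/532 9/266; 9/266 6320/133]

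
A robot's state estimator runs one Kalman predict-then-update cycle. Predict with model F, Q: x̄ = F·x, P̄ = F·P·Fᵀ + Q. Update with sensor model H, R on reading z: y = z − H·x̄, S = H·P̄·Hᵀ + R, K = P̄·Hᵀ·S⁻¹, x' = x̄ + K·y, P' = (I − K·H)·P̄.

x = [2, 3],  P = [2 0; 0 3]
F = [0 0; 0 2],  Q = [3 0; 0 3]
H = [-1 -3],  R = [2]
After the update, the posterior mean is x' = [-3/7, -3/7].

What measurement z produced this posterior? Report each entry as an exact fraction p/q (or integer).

z = [2]

x̄ = F·x = [0, 6]
P̄ = F·P·Fᵀ + Q = [3 0; 0 15]
S = H·P̄·Hᵀ + R = [140]
K = P̄·Hᵀ·S⁻¹ = [-3/140; -9/28]
x' − x̄ = [-3/7, -45/7] = K·y
y = (KᵀK)⁻¹·Kᵀ·(x' − x̄) = [20]
z = y + H·x̄ = [20] + [-18] = [2]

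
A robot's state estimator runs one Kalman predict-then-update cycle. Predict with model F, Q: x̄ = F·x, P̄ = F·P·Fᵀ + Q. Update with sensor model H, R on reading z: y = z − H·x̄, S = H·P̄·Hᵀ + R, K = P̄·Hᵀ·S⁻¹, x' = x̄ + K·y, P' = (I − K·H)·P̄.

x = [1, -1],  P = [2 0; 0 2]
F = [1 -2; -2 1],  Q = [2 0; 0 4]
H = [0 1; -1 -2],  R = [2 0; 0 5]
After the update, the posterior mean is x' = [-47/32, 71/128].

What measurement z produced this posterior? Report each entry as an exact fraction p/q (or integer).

x̄ = F·x = [3, -3]
P̄ = F·P·Fᵀ + Q = [12 -8; -8 14]
S = H·P̄·Hᵀ + R = [16 -20; -20 41]
K = P̄·Hᵀ·S⁻¹ = [-31/32 -3/8; 87/128 -5/32]
x' − x̄ = [-143/32, 455/128] = K·y
y = (KᵀK)⁻¹·Kᵀ·(x' − x̄) = [5, -1]
z = y + H·x̄ = [5, -1] + [-3, 3] = [2, 2]

z = [2, 2]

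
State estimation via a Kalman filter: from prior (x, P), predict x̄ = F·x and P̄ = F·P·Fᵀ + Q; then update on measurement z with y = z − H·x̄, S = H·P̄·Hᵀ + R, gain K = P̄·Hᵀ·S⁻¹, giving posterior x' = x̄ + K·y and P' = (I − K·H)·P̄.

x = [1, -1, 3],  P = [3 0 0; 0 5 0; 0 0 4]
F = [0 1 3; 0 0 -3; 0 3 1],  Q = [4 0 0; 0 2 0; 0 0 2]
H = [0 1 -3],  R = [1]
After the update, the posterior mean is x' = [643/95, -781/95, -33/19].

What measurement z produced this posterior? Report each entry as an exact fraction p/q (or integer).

x̄ = F·x = [8, -9, 0]
P̄ = F·P·Fᵀ + Q = [45 -36 27; -36 38 -12; 27 -12 51]
S = H·P̄·Hᵀ + R = [570]
K = P̄·Hᵀ·S⁻¹ = [-39/190; 37/285; -11/38]
x' − x̄ = [-117/95, 74/95, -33/19] = K·y
y = (KᵀK)⁻¹·Kᵀ·(x' − x̄) = [6]
z = y + H·x̄ = [6] + [-9] = [-3]

z = [-3]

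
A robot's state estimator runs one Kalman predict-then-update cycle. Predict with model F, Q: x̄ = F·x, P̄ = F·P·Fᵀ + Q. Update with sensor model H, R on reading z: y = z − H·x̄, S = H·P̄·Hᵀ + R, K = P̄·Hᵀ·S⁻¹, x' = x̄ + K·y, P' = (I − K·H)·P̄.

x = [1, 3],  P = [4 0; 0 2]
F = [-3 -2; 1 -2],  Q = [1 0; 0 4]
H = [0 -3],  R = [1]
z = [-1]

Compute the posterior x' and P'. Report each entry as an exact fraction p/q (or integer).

x̄ = F·x = [-9, -5]
P̄ = F·P·Fᵀ + Q = [45 -4; -4 16]
y = z − H·x̄ = [-16]
S = H·P̄·Hᵀ + R = [145]
K = P̄·Hᵀ·S⁻¹ = [12/145; -48/145]
x' = x̄ + K·y = [-1497/145, 43/145]
P' = (I − K·H)·P̄ = [6381/145 -4/145; -4/145 16/145]

x' = [-1497/145, 43/145]
P' = [6381/145 -4/145; -4/145 16/145]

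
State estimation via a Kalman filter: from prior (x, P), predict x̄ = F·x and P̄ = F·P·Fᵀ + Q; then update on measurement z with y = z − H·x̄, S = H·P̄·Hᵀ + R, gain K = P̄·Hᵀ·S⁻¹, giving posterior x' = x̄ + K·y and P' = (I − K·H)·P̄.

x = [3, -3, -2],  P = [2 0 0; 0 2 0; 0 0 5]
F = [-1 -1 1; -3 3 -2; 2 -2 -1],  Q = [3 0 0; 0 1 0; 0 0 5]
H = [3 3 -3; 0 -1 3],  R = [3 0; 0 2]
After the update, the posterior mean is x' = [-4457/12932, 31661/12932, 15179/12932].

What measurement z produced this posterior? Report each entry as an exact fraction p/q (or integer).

z = [3, 1]

x̄ = F·x = [-2, -14, 14]
P̄ = F·P·Fᵀ + Q = [12 -10 -5; -10 57 -14; -5 -14 26]
S = H·P̄·Hᵀ + R = [1020 -588; -588 377]
K = P̄·Hᵀ·S⁻¹ = [1659/12932 604/3233; 3593/12932 552/3233; 1067/12932 1205/3233]
x' − x̄ = [21407/12932, 212709/12932, -165869/12932] = K·y
y = (KᵀK)⁻¹·Kᵀ·(x' − x̄) = [93, -55]
z = y + H·x̄ = [93, -55] + [-90, 56] = [3, 1]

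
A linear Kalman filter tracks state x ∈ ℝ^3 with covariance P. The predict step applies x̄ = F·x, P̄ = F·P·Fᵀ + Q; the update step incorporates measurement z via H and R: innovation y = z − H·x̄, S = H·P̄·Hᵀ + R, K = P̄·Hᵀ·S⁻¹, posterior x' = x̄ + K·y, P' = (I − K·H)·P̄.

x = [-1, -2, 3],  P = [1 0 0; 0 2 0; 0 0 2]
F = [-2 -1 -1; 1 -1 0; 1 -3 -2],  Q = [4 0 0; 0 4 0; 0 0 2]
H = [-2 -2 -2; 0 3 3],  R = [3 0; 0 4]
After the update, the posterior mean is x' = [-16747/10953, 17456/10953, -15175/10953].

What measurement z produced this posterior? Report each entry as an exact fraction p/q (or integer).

z = [3, 1]

x̄ = F·x = [1, 1, -1]
P̄ = F·P·Fᵀ + Q = [12 0 8; 0 7 7; 8 7 29]
S = H·P̄·Hᵀ + R = [315 -348; -348 454]
K = P̄·Hᵀ·S⁻¹ = [-4904/10953 -1060/3651; 952/10953 581/3651; -1184/10953 566/3651]
x' − x̄ = [-27700/10953, 6503/10953, -4222/10953] = K·y
y = (KᵀK)⁻¹·Kᵀ·(x' − x̄) = [5, 1]
z = y + H·x̄ = [5, 1] + [-2, 0] = [3, 1]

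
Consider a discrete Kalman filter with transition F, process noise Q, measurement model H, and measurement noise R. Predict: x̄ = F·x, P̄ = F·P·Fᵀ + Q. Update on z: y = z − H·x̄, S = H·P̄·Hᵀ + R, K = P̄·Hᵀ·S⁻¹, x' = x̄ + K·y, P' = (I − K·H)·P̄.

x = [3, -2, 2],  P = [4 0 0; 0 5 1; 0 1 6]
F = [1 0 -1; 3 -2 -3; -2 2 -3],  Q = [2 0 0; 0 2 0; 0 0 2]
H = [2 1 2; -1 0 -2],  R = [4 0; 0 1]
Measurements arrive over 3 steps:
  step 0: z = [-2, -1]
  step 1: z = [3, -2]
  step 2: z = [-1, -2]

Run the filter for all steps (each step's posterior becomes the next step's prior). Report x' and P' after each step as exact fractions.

step 0: x' = [-1412/8573, -19289/8573, 16477/34292], P' = [18788/8573 -10416/8573 -10118/8573; -10416/8573 43644/8573 1802/8573; -10118/8573 1802/8573 15083/17146]
step 1: x' = [119669144/251254847, 114528185/251254847, 180210423/251254847], P' = [348206648/251254847 -89227224/251254847 -190373874/251254847; -89227224/251254847 1039884892/251254847 -60828696/251254847; -190373874/251254847 -60828696/251254847 165437856/251254847]
step 2: x' = [52282158951/368969547059, -3437898229301/1106908641177, 997883432645/1106908641177], P' = [511195230598/368969547059 -132829819592/368969547059 -279294379446/368969547059; -132829819592/368969547059 4466960281940/1106908641177 -252193990304/1106908641177; -279294379446/368969547059 -252193990304/1106908641177 726643736636/1106908641177]

step 0: x̄ = F·x = [1, 7, -16]
step 0: P̄ = F·P·Fᵀ + Q = [12 32 8; 32 124 10; 8 10 80]
step 0: y = z − H·x̄ = [21, -32]
step 0: S = H·P̄·Hᵀ + R = [728 -444; -444 365]
step 0: K = P̄·Hᵀ·S⁻¹ = [1731/8573 1448/8573; 6604/8573 6812/8573; -3351/34292 -4965/8573]
step 0: x' = x̄ + K·y = [-1412/8573, -19289/8573, 16477/34292]
step 0: P' = (I − K·H)·P̄ = [18788/8573 -10416/8573 -10118/8573; -10416/8573 43644/8573 1802/8573; -10118/8573 1802/8573 15083/17146]
step 1: x̄ = F·x = [-22125/34292, 87937/34292, -192447/34292]
step 1: P̄ = F·P·Fᵀ + Q = [127423/17146 328265/17146 -58539/17146; 328265/17146 1514855/17146 -586473/17146; -58539/17146 -586473/17146 550071/17146]
step 1: y = z − H·x̄ = [444083/34292, -475603/34292]
step 1: S = H·P̄·Hᵀ + R = [2792271/17146 -1259215/17146; -1259215/17146 2110697/17146]
step 1: K = P̄·Hᵀ·S⁻¹ = [56609581/251254847 32541100/251254847; 184943263/251254847 210884616/251254847; -27675183/251254847 -140501838/251254847]
step 1: x' = x̄ + K·y = [119669144/251254847, 114528185/251254847, 180210423/251254847]
step 1: P' = (I − K·H)·P̄ = [348206648/251254847 -89227224/251254847 -190373874/251254847; -89227224/251254847 1039884892/251254847 -60828696/251254847; -190373874/251254847 -60828696/251254847 165437856/251254847]
step 2: x̄ = F·x = [-60541279/251254847, -410680207/251254847, -13436907/6128167]
step 2: P̄ = F·P·Fᵀ + Q = [1396901946/251254847 2739973812/251254847 -1622510/6128167; 2739973812/251254847 13052361866/251254847 -123926570/6128167; -1622510/6128167 -123926570/6128167 163490054/6128167]
step 2: y = z − H·x̄ = [1382334292/251254847, -1664877347/251254847]
step 2: S = H·P̄·Hᵀ + R = [36561112382/251254847 -21785030360/251254847; -21785030360/251254847 28194434009/251254847]
step 2: K = P̄·Hᵀ·S⁻¹ = [82742970678/368969547059 47393528294/368969547059; 791398345945/1106908641177 902877439384/1106908641177; -118668198427/1106908641177 -615404334934/1106908641177]
step 2: x' = x̄ + K·y = [52282158951/368969547059, -3437898229301/1106908641177, 997883432645/1106908641177]
step 2: P' = (I − K·H)·P̄ = [511195230598/368969547059 -132829819592/368969547059 -279294379446/368969547059; -132829819592/368969547059 4466960281940/1106908641177 -252193990304/1106908641177; -279294379446/368969547059 -252193990304/1106908641177 726643736636/1106908641177]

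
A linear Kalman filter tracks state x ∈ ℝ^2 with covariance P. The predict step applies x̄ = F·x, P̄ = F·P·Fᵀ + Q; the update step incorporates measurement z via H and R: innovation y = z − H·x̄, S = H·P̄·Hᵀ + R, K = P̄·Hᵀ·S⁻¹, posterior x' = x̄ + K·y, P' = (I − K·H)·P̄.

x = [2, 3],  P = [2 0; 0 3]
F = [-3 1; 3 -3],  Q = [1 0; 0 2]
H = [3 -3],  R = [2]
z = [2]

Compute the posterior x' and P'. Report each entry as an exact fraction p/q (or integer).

x̄ = F·x = [-3, -3]
P̄ = F·P·Fᵀ + Q = [22 -27; -27 47]
y = z − H·x̄ = [2]
S = H·P̄·Hᵀ + R = [1109]
K = P̄·Hᵀ·S⁻¹ = [147/1109; -222/1109]
x' = x̄ + K·y = [-3033/1109, -3771/1109]
P' = (I − K·H)·P̄ = [2789/1109 2691/1109; 2691/1109 2839/1109]

x' = [-3033/1109, -3771/1109]
P' = [2789/1109 2691/1109; 2691/1109 2839/1109]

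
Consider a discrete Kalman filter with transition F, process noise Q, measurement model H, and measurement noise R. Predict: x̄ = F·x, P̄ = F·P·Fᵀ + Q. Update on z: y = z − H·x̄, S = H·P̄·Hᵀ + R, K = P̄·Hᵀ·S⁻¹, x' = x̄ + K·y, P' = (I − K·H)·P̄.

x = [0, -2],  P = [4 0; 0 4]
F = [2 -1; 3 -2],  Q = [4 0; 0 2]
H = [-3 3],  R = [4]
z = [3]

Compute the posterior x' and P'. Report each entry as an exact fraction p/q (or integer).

x' = [94/65, 161/65]
P' = [1272/65 1288/65; 1288/65 1332/65]

x̄ = F·x = [2, 4]
P̄ = F·P·Fᵀ + Q = [24 32; 32 54]
y = z − H·x̄ = [-3]
S = H·P̄·Hᵀ + R = [130]
K = P̄·Hᵀ·S⁻¹ = [12/65; 33/65]
x' = x̄ + K·y = [94/65, 161/65]
P' = (I − K·H)·P̄ = [1272/65 1288/65; 1288/65 1332/65]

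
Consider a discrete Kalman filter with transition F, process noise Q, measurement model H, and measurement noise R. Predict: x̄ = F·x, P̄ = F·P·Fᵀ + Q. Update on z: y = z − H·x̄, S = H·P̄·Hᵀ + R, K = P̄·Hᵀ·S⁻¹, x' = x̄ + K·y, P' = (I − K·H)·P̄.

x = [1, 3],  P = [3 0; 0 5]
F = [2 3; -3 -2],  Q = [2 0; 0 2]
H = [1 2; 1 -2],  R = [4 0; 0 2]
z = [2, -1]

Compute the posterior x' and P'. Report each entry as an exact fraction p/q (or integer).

x̄ = F·x = [11, -9]
P̄ = F·P·Fᵀ + Q = [59 -48; -48 49]
y = z − H·x̄ = [9, -30]
S = H·P̄·Hᵀ + R = [67 -137; -137 449]
K = P̄·Hᵀ·S⁻¹ = [2311/5657 2658/5657; 1224/5657 -1466/5657]
x' = x̄ + K·y = [3286/5657, 4083/5657]
P' = (I − K·H)·P̄ = [7280/5657 982/5657; 982/5657 1957/5657]

x' = [3286/5657, 4083/5657]
P' = [7280/5657 982/5657; 982/5657 1957/5657]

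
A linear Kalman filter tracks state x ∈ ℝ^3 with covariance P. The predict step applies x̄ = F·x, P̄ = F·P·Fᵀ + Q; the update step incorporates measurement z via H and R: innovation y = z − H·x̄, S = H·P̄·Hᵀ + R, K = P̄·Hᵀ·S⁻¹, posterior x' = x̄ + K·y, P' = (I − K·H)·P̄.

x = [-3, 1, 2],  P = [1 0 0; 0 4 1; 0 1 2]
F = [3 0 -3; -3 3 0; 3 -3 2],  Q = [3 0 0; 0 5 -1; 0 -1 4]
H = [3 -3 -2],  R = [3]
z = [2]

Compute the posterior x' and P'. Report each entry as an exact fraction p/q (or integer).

x̄ = F·x = [-15, 12, -8]
P̄ = F·P·Fᵀ + Q = [30 -18 6; -18 50 -40; 6 -40 45]
y = z − H·x̄ = [67]
S = H·P̄·Hᵀ + R = [675]
K = P̄·Hᵀ·S⁻¹ = [44/225; -124/675; 16/225]
x' = x̄ + K·y = [-427/225, -208/675, -728/225]
P' = (I − K·H)·P̄ = [314/75 1406/225 -254/75; 1406/225 18374/675 -7016/225; -254/75 -7016/225 3119/75]

x' = [-427/225, -208/675, -728/225]
P' = [314/75 1406/225 -254/75; 1406/225 18374/675 -7016/225; -254/75 -7016/225 3119/75]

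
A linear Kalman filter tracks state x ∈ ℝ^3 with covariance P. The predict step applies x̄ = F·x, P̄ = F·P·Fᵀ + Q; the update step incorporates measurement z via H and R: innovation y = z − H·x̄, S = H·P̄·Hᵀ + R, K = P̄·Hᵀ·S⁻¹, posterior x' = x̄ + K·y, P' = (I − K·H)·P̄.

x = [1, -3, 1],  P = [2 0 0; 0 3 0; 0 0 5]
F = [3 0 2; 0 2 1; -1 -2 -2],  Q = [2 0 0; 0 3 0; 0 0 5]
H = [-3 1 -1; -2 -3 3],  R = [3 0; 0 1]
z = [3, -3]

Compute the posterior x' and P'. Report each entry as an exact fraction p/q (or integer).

x̄ = F·x = [5, -5, 3]
P̄ = F·P·Fᵀ + Q = [40 10 -26; 10 20 -22; -26 -22 39]
y = z − H·x̄ = [26, -17]
S = H·P̄·Hᵀ + R = [250 183; 183 1520]
K = P̄·Hᵀ·S⁻¹ = [-93276/346511 -31628/346511; 44958/346511 -38696/346511; -17165/346511 55639/346511]
x' = x̄ + K·y = [-154945/346511, 94185/346511, -352620/346511]
P' = (I − K·H)·P̄ = [79192/346511 -33266/346511 8986/346511; -33266/346511 741108/346511 706032/346511; 8986/346511 706032/346511 730569/346511]

x' = [-154945/346511, 94185/346511, -352620/346511]
P' = [79192/346511 -33266/346511 8986/346511; -33266/346511 741108/346511 706032/346511; 8986/346511 706032/346511 730569/346511]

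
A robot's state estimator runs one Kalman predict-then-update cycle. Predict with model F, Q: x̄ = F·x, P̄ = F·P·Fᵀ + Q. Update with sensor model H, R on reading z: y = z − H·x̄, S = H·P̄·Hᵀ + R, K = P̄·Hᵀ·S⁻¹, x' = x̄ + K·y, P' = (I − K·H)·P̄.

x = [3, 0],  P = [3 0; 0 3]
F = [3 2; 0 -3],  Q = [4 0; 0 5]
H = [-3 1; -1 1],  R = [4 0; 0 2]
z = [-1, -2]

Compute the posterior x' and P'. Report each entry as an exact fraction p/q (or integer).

x' = [1049/2857, -2324/2857]
P' = [3328/2857 5188/2857; 5188/2857 11700/2857]

x̄ = F·x = [9, 0]
P̄ = F·P·Fᵀ + Q = [43 -18; -18 32]
y = z − H·x̄ = [26, 7]
S = H·P̄·Hᵀ + R = [531 233; 233 113]
K = P̄·Hᵀ·S⁻¹ = [-1199/2857 930/2857; -966/2857 3256/2857]
x' = x̄ + K·y = [1049/2857, -2324/2857]
P' = (I − K·H)·P̄ = [3328/2857 5188/2857; 5188/2857 11700/2857]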